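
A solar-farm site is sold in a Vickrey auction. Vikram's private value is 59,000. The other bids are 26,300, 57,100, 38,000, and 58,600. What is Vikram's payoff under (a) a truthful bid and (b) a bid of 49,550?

The highest competing bid is 58,600.
Bidding truthfully at 59,000: Vikram has the top bid, wins, and pays the second-highest bid 58,600. Payoff = 59,000 − 58,600 = 400.
Bidding 49,550: the top bid is 58,600 (a rival), so Vikram loses. Payoff = 0.

(a) 400  (b) 0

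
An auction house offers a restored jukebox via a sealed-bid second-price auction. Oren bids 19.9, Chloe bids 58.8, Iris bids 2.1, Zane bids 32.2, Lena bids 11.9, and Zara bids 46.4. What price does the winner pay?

The winner pays 46.4.

Ranking the bids: Chloe 58.8, then Zara 46.4, then Zane 32.2, then Oren 19.9, then Lena 11.9, then Iris 2.1.
Chloe has the highest bid, so Chloe wins.
The second-highest bid is 46.4, so that is what Chloe pays.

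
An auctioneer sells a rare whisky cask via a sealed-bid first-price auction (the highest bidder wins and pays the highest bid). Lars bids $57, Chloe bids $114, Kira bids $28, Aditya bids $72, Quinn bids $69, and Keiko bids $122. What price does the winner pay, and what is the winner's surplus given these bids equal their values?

The winner pays $122 for a surplus of $0.

Ranking the bids: Keiko $122, then Chloe $114, then Aditya $72, then Quinn $69, then Lars $57, then Kira $28.
Keiko is the highest bidder, so Keiko wins.
Under the first-price rule, the price is the highest bid: $122.
Surplus = $122 − $122 = $0.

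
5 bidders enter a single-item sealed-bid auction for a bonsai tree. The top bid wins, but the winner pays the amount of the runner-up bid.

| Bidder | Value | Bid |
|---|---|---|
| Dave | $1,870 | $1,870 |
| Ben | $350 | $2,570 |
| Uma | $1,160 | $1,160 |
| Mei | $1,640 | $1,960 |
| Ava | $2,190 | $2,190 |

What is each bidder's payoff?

Bids in descending order: Ben $2,570; Ava $2,190; Mei $1,960; Dave $1,870; Uma $1,160.
Ben has the top bid and wins; the price is the second-highest bid, $2,190.
Ben's payoff = $350 − $2,190 = -$1,840. All other bidders lose, so their payoff is 0.

Payoffs: Dave $0, Ben -$1,840, Uma $0, Mei $0, Ava $0.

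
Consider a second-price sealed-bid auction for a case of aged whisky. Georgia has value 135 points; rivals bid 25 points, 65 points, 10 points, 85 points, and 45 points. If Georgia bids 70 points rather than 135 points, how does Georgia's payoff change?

-50 points

The highest competing bid is 85 points.
Bidding truthfully at 135 points: Georgia has the top bid, wins, and pays the second-highest bid 85 points. Payoff = 135 points − 85 points = 50 points.
Bidding 70 points: the top bid is 85 points (a rival), so Georgia loses. Payoff = 0 points.
Change = 0 points − 50 points = -50 points.
This is the dominant-strategy logic: truthful bidding weakly beats any alternative.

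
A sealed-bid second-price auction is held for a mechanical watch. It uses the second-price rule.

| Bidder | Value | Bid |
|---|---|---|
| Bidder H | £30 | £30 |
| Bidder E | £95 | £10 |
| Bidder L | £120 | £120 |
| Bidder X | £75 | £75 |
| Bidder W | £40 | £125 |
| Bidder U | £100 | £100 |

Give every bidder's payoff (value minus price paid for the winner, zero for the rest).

Sorted high to low: Bidder W £125 > Bidder L £120 > Bidder U £100 > Bidder X £75 > Bidder H £30 > Bidder E £10.
Bidder W has the top bid and wins; the price is the second-highest bid, £120.
Bidder W's payoff = £40 − £120 = -£80. All other bidders lose, so their payoff is 0.

Payoffs: Bidder H £0, Bidder E £0, Bidder L £0, Bidder X £0, Bidder W -£80, Bidder U £0.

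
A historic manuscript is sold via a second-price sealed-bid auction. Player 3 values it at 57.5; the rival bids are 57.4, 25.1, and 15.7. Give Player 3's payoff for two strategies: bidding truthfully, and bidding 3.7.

The highest competing bid is 57.4.
Bidding truthfully at 57.5: Player 3 has the top bid, wins, and pays the second-highest bid 57.4. Payoff = 57.5 − 57.4 = 0.1.
Bidding 3.7: the top bid is 57.4 (a rival), so Player 3 loses. Payoff = 0.0.
This is the dominant-strategy logic: truthful bidding weakly beats any alternative.

Truthful: 0.1; alternative: 0.0.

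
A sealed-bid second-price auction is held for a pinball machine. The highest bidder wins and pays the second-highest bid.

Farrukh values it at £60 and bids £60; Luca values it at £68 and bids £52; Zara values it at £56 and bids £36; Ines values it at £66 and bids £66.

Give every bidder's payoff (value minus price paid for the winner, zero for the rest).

Payoffs: Farrukh £0, Luca £0, Zara £0, Ines £6.

Ordered from highest: Ines £66 > Farrukh £60 > Luca £52 > Zara £36.
Ines has the top bid and wins; the price is the second-highest bid, £60.
Ines's payoff = £66 − £60 = £6. All other bidders lose, so their payoff is 0.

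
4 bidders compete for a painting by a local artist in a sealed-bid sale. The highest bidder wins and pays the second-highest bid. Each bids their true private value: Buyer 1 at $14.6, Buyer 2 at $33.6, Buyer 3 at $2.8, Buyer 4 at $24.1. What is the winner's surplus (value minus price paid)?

Winner's surplus: $9.5.

Bids in descending order: Buyer 2 $33.6 > Buyer 4 $24.1 > Buyer 1 $14.6 > Buyer 3 $2.8.
Buyer 2 wins with the top bid and pays the second-highest, $24.1.
Surplus = $33.6 − $24.1 = $9.5.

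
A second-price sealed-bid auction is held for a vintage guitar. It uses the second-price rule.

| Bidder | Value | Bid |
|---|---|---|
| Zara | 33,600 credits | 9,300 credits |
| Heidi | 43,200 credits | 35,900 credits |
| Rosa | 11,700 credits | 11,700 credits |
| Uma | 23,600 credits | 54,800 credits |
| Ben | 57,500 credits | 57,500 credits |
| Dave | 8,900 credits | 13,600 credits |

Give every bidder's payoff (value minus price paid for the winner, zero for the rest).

Payoffs: Zara 0 credits, Heidi 0 credits, Rosa 0 credits, Uma 0 credits, Ben 2,700 credits, Dave 0 credits.

Ordered from highest: Ben 57,500 credits > Uma 54,800 credits > Heidi 35,900 credits > Dave 13,600 credits > Rosa 11,700 credits > Zara 9,300 credits.
Ben has the top bid and wins; the price is the second-highest bid, 54,800 credits.
Ben's payoff = 57,500 credits − 54,800 credits = 2,700 credits. All other bidders lose, so their payoff is 0.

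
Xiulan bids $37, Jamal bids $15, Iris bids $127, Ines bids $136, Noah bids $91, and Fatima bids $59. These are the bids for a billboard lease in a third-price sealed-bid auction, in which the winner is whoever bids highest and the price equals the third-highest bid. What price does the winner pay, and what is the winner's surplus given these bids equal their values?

Price $91; surplus $45.

Ordered from highest: Ines $136, then Iris $127, then Noah $91, then Fatima $59, then Xiulan $37, then Jamal $15.
Ines is the highest bidder, so Ines wins.
Under the third-price rule, the price is the third-highest bid: $91.
Surplus = $136 − $91 = $45.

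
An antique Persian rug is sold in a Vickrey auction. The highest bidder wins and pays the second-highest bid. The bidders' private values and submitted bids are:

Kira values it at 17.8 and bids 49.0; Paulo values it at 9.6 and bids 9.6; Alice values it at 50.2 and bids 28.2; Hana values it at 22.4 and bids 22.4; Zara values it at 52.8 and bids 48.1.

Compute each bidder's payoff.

Kira -30.3, Paulo 0.0, Alice 0.0, Hana 0.0, Zara 0.0.

Ranking the bids: Kira 49.0; Zara 48.1; Alice 28.2; Hana 22.4; Paulo 9.6.
Kira has the top bid and wins; the price is the second-highest bid, 48.1.
Kira's payoff = 17.8 − 48.1 = -30.3. All other bidders lose, so their payoff is 0.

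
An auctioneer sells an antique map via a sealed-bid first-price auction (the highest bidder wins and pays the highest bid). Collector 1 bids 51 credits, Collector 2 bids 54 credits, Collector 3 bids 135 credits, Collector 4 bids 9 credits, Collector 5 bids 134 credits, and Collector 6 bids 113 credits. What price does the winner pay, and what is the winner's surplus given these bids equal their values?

Sorted high to low: Collector 3 135 credits, then Collector 5 134 credits, then Collector 6 113 credits, then Collector 2 54 credits, then Collector 1 51 credits, then Collector 4 9 credits.
Collector 3 is the highest bidder, so Collector 3 wins.
Under the first-price rule, the price is the highest bid: 135 credits.
Surplus = 135 credits − 135 credits = 0 credits.

The winner pays 135 credits for a surplus of 0 credits.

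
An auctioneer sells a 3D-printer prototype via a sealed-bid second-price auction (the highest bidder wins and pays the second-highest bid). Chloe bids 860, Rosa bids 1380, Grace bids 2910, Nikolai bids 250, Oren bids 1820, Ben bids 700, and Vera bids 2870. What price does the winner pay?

Ordered from highest: Grace 2910 > Vera 2870 > Oren 1820 > Rosa 1380 > Chloe 860 > Ben 700 > Nikolai 250.
Grace is the highest bidder, so Grace wins.
Under the second-price rule, the price is the second-highest bid: 2870.

Price paid: 2870.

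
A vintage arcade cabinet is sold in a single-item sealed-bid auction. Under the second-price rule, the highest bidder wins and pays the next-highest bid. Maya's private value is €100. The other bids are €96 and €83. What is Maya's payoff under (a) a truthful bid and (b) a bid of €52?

The highest competing bid is €96.
Bidding truthfully at €100: Maya has the top bid, wins, and pays the second-highest bid €96. Payoff = €100 − €96 = €4.
Bidding €52: the top bid is €96 (a rival), so Maya loses. Payoff = €0.

(a) €4  (b) €0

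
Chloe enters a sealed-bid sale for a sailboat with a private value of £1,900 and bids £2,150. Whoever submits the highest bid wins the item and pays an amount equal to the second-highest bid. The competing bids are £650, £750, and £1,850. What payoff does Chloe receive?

Chloe's payoff: £50.

Highest competing bid: £1,850.
Chloe's bid £2,150 is the highest overall, so Chloe wins and pays the second-highest bid, £1,850.
Payoff = value − price = £1,900 − £1,850 = £50.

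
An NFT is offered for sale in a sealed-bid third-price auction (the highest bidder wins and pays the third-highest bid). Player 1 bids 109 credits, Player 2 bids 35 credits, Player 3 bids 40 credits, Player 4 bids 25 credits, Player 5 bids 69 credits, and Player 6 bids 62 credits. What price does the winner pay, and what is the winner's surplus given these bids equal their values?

Price 62 credits; surplus 47 credits.

Ordered from highest: Player 1 109 credits > Player 5 69 credits > Player 6 62 credits > Player 3 40 credits > Player 2 35 credits > Player 4 25 credits.
Player 1 is the highest bidder, so Player 1 wins.
Under the third-price rule, the price is the third-highest bid: 62 credits.
Surplus = 109 credits − 62 credits = 47 credits.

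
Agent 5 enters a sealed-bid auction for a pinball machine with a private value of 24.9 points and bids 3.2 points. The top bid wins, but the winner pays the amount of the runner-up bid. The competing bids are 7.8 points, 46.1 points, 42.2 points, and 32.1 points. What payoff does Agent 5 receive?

Highest competing bid: 46.1 points.
Agent 5's bid 3.2 points is not the highest, so Agent 5 loses, pays nothing, and earns zero payoff.

0.0 points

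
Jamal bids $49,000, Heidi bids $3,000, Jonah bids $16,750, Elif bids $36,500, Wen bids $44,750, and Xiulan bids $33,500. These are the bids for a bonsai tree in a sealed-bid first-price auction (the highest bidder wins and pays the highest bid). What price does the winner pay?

Bids in descending order: Jamal $49,000, then Wen $44,750, then Elif $36,500, then Xiulan $33,500, then Jonah $16,750, then Heidi $3,000.
Jamal is the highest bidder, so Jamal wins.
Under the first-price rule, the price is the highest bid: $49,000.

The winner pays $49,000.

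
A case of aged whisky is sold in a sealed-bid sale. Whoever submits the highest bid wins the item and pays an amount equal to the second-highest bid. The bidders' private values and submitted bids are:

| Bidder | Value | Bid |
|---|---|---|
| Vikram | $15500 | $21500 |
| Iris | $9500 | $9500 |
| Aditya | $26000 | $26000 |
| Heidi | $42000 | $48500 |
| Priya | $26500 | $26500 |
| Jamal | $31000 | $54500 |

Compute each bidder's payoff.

Bids in descending order: Jamal $54500; Heidi $48500; Priya $26500; Aditya $26000; Vikram $21500; Iris $9500.
Jamal has the top bid and wins; the price is the second-highest bid, $48500.
Jamal's payoff = $31000 − $48500 = -$17500. All other bidders lose, so their payoff is 0.

Payoffs: Vikram $0, Iris $0, Aditya $0, Heidi $0, Priya $0, Jamal -$17500.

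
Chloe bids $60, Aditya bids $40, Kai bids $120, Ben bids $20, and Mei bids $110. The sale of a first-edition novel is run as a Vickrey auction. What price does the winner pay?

$110

Ranking the bids: Kai $120 > Mei $110 > Chloe $60 > Aditya $40 > Ben $20.
Kai has the highest bid, so Kai wins.
The second-highest bid is $110, so that is what Kai pays.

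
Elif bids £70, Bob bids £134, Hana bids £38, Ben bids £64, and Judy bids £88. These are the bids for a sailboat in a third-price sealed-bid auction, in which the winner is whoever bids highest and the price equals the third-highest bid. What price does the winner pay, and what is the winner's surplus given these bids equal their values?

Sorted high to low: Bob £134, then Judy £88, then Elif £70, then Ben £64, then Hana £38.
Bob is the highest bidder, so Bob wins.
Under the third-price rule, the price is the third-highest bid: £70.
Surplus = £134 − £70 = £64.

The winner pays £70 for a surplus of £64.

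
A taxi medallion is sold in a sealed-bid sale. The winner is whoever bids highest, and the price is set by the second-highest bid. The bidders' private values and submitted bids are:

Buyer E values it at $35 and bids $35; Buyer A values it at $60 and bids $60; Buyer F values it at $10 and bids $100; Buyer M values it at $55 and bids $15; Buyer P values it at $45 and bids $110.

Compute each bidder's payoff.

Buyer E $0, Buyer A $0, Buyer F $0, Buyer M $0, Buyer P -$55.

Bids in descending order: Buyer P $110, then Buyer F $100, then Buyer A $60, then Buyer E $35, then Buyer M $15.
Buyer P has the top bid and wins; the price is the second-highest bid, $100.
Buyer P's payoff = $45 − $100 = -$55. All other bidders lose, so their payoff is 0.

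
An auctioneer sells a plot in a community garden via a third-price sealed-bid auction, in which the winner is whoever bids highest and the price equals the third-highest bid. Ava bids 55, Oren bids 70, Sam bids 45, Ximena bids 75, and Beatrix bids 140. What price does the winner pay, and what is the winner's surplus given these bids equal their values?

Price 70; surplus 70.

Sorted high to low: Beatrix 140, then Ximena 75, then Oren 70, then Ava 55, then Sam 45.
Beatrix is the highest bidder, so Beatrix wins.
Under the third-price rule, the price is the third-highest bid: 70.
Surplus = 140 − 70 = 70.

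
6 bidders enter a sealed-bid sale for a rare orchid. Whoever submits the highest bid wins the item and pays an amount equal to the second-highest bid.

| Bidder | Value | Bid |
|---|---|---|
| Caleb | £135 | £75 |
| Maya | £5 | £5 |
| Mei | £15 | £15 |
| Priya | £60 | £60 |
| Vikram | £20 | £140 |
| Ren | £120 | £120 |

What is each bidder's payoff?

Payoffs: Caleb £0, Maya £0, Mei £0, Priya £0, Vikram -£100, Ren £0.

Bids in descending order: Vikram £140, then Ren £120, then Caleb £75, then Priya £60, then Mei £15, then Maya £5.
Vikram has the top bid and wins; the price is the second-highest bid, £120.
Vikram's payoff = £20 − £120 = -£100. All other bidders lose, so their payoff is 0.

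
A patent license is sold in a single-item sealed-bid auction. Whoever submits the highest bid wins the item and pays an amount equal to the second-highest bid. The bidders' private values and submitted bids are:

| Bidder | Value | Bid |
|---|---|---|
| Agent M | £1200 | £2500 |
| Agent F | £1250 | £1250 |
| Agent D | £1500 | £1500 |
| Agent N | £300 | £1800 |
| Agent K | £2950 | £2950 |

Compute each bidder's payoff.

Agent M £0, Agent F £0, Agent D £0, Agent N £0, Agent K £450.

Bids in descending order: Agent K £2950 > Agent M £2500 > Agent N £1800 > Agent D £1500 > Agent F £1250.
Agent K has the top bid and wins; the price is the second-highest bid, £2500.
Agent K's payoff = £2950 − £2500 = £450. All other bidders lose, so their payoff is 0.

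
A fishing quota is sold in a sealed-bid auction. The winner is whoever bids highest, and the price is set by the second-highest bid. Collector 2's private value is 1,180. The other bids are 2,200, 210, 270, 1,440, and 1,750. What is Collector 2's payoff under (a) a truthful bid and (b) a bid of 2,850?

The highest competing bid is 2,200.
Bidding truthfully at 1,180: the top bid is 2,200 (a rival), so Collector 2 loses. Payoff = 0.
Bidding 2,850: Collector 2 has the top bid, wins, and pays the second-highest bid 2,200. Payoff = 1,180 − 2,200 = -1,020.
Deviating from a truthful bid can only lose payoff in a second-price auction — never gain.

Truthful: 0; alternative: -1,020.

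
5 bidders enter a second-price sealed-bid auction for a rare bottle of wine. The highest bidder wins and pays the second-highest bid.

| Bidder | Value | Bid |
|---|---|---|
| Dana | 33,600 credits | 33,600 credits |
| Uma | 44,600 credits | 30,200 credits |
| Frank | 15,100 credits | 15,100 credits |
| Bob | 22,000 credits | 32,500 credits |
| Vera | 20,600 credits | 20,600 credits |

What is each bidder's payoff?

Ordered from highest: Dana 33,600 credits; Bob 32,500 credits; Uma 30,200 credits; Vera 20,600 credits; Frank 15,100 credits.
Dana has the top bid and wins; the price is the second-highest bid, 32,500 credits.
Dana's payoff = 33,600 credits − 32,500 credits = 1,100 credits. All other bidders lose, so their payoff is 0.

Dana 1,100 credits, Uma 0 credits, Frank 0 credits, Bob 0 credits, Vera 0 credits.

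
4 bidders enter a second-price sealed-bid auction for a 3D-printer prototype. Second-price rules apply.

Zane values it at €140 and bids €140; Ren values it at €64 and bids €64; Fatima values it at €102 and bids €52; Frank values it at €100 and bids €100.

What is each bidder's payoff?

Zane €40, Ren €0, Fatima €0, Frank €0.

Ranking the bids: Zane €140, then Frank €100, then Ren €64, then Fatima €52.
Zane has the top bid and wins; the price is the second-highest bid, €100.
Zane's payoff = €140 − €100 = €40. All other bidders lose, so their payoff is 0.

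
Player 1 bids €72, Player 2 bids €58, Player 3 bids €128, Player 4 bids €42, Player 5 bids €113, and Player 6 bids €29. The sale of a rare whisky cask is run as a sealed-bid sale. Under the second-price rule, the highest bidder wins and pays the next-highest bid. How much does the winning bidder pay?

€113

Sorted high to low: Player 3 €128, then Player 5 €113, then Player 1 €72, then Player 2 €58, then Player 4 €42, then Player 6 €29.
Player 3 has the highest bid, so Player 3 wins.
The second-highest bid is €113, so that is what Player 3 pays.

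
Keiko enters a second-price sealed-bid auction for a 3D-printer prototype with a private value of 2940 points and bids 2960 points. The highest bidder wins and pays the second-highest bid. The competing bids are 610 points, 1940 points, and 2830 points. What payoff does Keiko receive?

Highest competing bid: 2830 points.
Keiko's bid 2960 points is the highest overall, so Keiko wins and pays the second-highest bid, 2830 points.
Payoff = value − price = 2940 points − 2830 points = 110 points.

Payoff = 110 points.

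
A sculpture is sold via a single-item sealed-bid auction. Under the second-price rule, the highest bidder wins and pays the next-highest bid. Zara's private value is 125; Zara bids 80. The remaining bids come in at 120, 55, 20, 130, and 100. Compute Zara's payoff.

Payoff = 0.

Highest competing bid: 130.
Zara's bid 80 is not the highest, so Zara loses, pays nothing, and earns zero payoff.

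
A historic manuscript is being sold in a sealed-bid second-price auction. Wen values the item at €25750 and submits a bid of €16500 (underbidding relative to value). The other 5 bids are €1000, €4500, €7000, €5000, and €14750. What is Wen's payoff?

€11000

Highest competing bid: €14750.
Wen's bid €16500 is the highest overall, so Wen wins and pays the second-highest bid, €14750.
Payoff = value − price = €25750 − €14750 = €11000.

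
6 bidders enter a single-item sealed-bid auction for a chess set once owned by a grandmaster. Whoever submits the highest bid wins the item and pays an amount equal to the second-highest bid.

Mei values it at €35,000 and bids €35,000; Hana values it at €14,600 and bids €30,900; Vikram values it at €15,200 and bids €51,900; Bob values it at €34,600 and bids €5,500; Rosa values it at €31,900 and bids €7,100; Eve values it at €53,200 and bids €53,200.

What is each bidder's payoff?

Ordered from highest: Eve €53,200, then Vikram €51,900, then Mei €35,000, then Hana €30,900, then Rosa €7,100, then Bob €5,500.
Eve has the top bid and wins; the price is the second-highest bid, €51,900.
Eve's payoff = €53,200 − €51,900 = €1,300. All other bidders lose, so their payoff is 0.

Payoffs: Mei €0, Hana €0, Vikram €0, Bob €0, Rosa €0, Eve €1,300.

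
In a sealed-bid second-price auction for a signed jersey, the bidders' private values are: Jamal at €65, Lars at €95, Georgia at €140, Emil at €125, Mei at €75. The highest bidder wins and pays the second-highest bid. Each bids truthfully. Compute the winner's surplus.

€15

Ranking the bids: Georgia €140; Emil €125; Lars €95; Mei €75; Jamal €65.
Georgia wins with the top bid and pays the second-highest, €125.
Surplus = €140 − €125 = €15.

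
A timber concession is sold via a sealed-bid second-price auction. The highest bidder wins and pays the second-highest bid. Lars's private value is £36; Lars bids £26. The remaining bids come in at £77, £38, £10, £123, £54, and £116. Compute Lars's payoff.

Payoff = £0.

Highest competing bid: £123.
Lars's bid £26 is not the highest, so Lars loses, pays nothing, and earns zero payoff.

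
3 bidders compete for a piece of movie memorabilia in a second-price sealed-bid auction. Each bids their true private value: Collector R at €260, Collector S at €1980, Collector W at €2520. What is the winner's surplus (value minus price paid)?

€540

Sorted high to low: Collector W €2520 > Collector S €1980 > Collector R €260.
Collector W wins with the top bid and pays the second-highest, €1980.
Surplus = €2520 − €1980 = €540.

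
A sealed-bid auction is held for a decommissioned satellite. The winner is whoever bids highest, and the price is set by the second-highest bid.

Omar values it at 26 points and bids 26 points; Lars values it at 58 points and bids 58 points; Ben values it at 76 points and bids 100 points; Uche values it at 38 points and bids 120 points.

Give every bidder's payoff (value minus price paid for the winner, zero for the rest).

Ordered from highest: Uche 120 points, then Ben 100 points, then Lars 58 points, then Omar 26 points.
Uche has the top bid and wins; the price is the second-highest bid, 100 points.
Uche's payoff = 38 points − 100 points = -62 points. All other bidders lose, so their payoff is 0.

Omar 0 points, Lars 0 points, Ben 0 points, Uche -62 points.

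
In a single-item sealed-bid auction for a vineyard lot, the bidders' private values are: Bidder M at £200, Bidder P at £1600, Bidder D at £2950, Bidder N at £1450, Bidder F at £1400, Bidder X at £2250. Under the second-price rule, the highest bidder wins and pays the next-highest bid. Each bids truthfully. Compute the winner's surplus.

Ranking the bids: Bidder D £2950, then Bidder X £2250, then Bidder P £1600, then Bidder N £1450, then Bidder F £1400, then Bidder M £200.
Bidder D wins with the top bid and pays the second-highest, £2250.
Surplus = £2950 − £2250 = £700.

£700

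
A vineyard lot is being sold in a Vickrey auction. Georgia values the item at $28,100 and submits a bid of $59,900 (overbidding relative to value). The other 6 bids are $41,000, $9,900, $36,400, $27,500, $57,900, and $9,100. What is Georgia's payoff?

-$29,800

Highest competing bid: $57,900.
Georgia's bid $59,900 is the highest overall, so Georgia wins and pays the second-highest bid, $57,900.
Payoff = value − price = $28,100 − $57,900 = -$29,800.
Overbidding won the item at a price above value — truthful bidding would have avoided this loss.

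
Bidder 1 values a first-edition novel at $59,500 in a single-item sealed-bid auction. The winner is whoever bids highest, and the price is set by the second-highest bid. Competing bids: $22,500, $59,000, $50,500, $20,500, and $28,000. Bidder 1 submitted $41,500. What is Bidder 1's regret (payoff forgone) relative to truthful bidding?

Regret: $500.

The highest competing bid is $59,000.
Bidding truthfully at $59,500: Bidder 1 has the top bid, wins, and pays the second-highest bid $59,000. Payoff = $59,500 − $59,000 = $500.
Bidding $41,500: the top bid is $59,000 (a rival), so Bidder 1 loses. Payoff = $0.
Regret = truthful payoff − actual payoff = $500 − $0 = $500.
This is the dominant-strategy logic: truthful bidding weakly beats any alternative.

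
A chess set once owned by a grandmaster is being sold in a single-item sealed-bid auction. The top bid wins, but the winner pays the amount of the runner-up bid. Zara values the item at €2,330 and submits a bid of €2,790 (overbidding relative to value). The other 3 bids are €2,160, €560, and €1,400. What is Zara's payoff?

Payoff = €170.

Highest competing bid: €2,160.
Zara's bid €2,790 is the highest overall, so Zara wins and pays the second-highest bid, €2,160.
Payoff = value − price = €2,330 − €2,160 = €170.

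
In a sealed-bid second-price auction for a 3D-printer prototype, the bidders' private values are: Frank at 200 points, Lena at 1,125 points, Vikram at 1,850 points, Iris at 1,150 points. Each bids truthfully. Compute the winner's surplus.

Ordered from highest: Vikram 1,850 points > Iris 1,150 points > Lena 1,125 points > Frank 200 points.
Vikram wins with the top bid and pays the second-highest, 1,150 points.
Surplus = 1,850 points − 1,150 points = 700 points.

Winner's surplus: 700 points.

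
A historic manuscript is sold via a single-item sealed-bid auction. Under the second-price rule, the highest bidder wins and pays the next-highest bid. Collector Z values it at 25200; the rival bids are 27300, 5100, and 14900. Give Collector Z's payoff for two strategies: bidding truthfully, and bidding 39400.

Truthful: 0; alternative: -2100.

The highest competing bid is 27300.
Bidding truthfully at 25200: the top bid is 27300 (a rival), so Collector Z loses. Payoff = 0.
Bidding 39400: Collector Z has the top bid, wins, and pays the second-highest bid 27300. Payoff = 25200 − 27300 = -2100.
Deviating from a truthful bid can only lose payoff in a second-price auction — never gain.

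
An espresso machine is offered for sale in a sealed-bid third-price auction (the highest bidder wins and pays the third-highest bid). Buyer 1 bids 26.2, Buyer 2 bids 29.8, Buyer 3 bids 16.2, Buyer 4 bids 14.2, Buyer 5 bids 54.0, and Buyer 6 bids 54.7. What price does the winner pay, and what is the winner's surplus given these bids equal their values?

Ranking the bids: Buyer 6 54.7; Buyer 5 54.0; Buyer 2 29.8; Buyer 1 26.2; Buyer 3 16.2; Buyer 4 14.2.
Buyer 6 is the highest bidder, so Buyer 6 wins.
Under the third-price rule, the price is the third-highest bid: 29.8.
Surplus = 54.7 − 29.8 = 24.9.

The winner pays 29.8 for a surplus of 24.9.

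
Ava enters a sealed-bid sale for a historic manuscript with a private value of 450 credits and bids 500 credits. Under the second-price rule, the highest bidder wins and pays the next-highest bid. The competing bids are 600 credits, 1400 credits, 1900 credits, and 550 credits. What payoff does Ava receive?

Highest competing bid: 1900 credits.
Ava's bid 500 credits is not the highest, so Ava loses, pays nothing, and earns zero payoff.

Payoff = 0 credits.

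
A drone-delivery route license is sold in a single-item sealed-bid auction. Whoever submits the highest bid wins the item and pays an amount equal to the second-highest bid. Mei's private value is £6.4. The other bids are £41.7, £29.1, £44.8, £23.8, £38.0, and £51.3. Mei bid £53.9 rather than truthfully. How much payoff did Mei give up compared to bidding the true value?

Regret: £44.9.

The highest competing bid is £51.3.
Bidding truthfully at £6.4: the top bid is £51.3 (a rival), so Mei loses. Payoff = £0.0.
Bidding £53.9: Mei has the top bid, wins, and pays the second-highest bid £51.3. Payoff = £6.4 − £51.3 = -£44.9.
Regret = truthful payoff − actual payoff = £0.0 − -£44.9 = £44.9.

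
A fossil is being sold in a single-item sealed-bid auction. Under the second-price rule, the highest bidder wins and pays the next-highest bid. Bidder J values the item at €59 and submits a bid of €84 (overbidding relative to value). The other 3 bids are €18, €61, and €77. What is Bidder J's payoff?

Highest competing bid: €77.
Bidder J's bid €84 is the highest overall, so Bidder J wins and pays the second-highest bid, €77.
Payoff = value − price = €59 − €77 = -€18.
Overbidding won the item at a price above value — truthful bidding would have avoided this loss.

-€18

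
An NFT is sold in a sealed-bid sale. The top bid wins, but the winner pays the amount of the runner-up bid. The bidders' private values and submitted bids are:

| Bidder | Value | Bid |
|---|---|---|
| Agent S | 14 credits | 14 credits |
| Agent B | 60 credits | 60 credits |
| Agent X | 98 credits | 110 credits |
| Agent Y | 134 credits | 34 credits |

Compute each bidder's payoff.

Agent S 0 credits, Agent B 0 credits, Agent X 38 credits, Agent Y 0 credits.

Ranking the bids: Agent X 110 credits, then Agent B 60 credits, then Agent Y 34 credits, then Agent S 14 credits.
Agent X has the top bid and wins; the price is the second-highest bid, 60 credits.
Agent X's payoff = 98 credits − 60 credits = 38 credits. All other bidders lose, so their payoff is 0.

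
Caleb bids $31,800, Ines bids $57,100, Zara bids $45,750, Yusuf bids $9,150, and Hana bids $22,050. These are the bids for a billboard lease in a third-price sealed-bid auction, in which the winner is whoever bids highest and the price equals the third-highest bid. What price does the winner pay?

Price paid: $31,800.

Ranking the bids: Ines $57,100; Zara $45,750; Caleb $31,800; Hana $22,050; Yusuf $9,150.
Ines is the highest bidder, so Ines wins.
Under the third-price rule, the price is the third-highest bid: $31,800.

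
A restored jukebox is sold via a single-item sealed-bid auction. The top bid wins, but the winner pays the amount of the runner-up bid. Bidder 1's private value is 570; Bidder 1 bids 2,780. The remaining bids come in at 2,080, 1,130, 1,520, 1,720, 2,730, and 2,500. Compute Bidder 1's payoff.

-2,160

Highest competing bid: 2,730.
Bidder 1's bid 2,780 is the highest overall, so Bidder 1 wins and pays the second-highest bid, 2,730.
Payoff = value − price = 570 − 2,730 = -2,160.
Overbidding won the item at a price above value — truthful bidding would have avoided this loss.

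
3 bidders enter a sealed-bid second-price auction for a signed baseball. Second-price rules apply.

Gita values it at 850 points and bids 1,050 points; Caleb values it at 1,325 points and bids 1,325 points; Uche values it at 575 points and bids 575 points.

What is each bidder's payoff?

Gita 0 points, Caleb 275 points, Uche 0 points.

Ordered from highest: Caleb 1,325 points; Gita 1,050 points; Uche 575 points.
Caleb has the top bid and wins; the price is the second-highest bid, 1,050 points.
Caleb's payoff = 1,325 points − 1,050 points = 275 points. All other bidders lose, so their payoff is 0.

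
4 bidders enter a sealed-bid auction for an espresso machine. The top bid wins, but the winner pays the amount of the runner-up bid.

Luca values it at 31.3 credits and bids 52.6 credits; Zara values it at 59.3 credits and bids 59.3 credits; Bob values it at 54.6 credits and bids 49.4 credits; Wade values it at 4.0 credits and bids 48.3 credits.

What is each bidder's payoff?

Luca 0.0 credits, Zara 6.7 credits, Bob 0.0 credits, Wade 0.0 credits.

Sorted high to low: Zara 59.3 credits, then Luca 52.6 credits, then Bob 49.4 credits, then Wade 48.3 credits.
Zara has the top bid and wins; the price is the second-highest bid, 52.6 credits.
Zara's payoff = 59.3 credits − 52.6 credits = 6.7 credits. All other bidders lose, so their payoff is 0.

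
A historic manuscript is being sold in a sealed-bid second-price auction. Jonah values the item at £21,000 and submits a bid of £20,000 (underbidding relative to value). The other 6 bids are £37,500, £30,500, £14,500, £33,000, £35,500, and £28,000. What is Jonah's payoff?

£0

Highest competing bid: £37,500.
Jonah's bid £20,000 is not the highest, so Jonah loses, pays nothing, and earns zero payoff.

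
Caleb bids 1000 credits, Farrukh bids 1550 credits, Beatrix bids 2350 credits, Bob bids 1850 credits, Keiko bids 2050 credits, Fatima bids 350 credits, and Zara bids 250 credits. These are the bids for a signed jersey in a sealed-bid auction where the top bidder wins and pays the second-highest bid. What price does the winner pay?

Price paid: 2050 credits.

Ranking the bids: Beatrix 2350 credits; Keiko 2050 credits; Bob 1850 credits; Farrukh 1550 credits; Caleb 1000 credits; Fatima 350 credits; Zara 250 credits.
Beatrix is the highest bidder, so Beatrix wins.
Under the second-price rule, the price is the second-highest bid: 2050 credits.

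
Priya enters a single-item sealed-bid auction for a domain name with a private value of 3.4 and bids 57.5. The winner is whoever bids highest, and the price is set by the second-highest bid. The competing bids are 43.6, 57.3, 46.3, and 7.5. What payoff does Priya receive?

Highest competing bid: 57.3.
Priya's bid 57.5 is the highest overall, so Priya wins and pays the second-highest bid, 57.3.
Payoff = value − price = 3.4 − 57.3 = -53.9.

Priya's payoff: -53.9.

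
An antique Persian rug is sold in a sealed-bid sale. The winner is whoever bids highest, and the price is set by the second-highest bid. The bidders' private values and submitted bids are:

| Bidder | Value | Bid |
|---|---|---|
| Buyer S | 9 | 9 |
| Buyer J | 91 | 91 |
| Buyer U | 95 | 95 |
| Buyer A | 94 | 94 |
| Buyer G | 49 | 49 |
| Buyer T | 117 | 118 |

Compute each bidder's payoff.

Buyer S 0, Buyer J 0, Buyer U 0, Buyer A 0, Buyer G 0, Buyer T 22.

Bids in descending order: Buyer T 118, then Buyer U 95, then Buyer A 94, then Buyer J 91, then Buyer G 49, then Buyer S 9.
Buyer T has the top bid and wins; the price is the second-highest bid, 95.
Buyer T's payoff = 117 − 95 = 22. All other bidders lose, so their payoff is 0.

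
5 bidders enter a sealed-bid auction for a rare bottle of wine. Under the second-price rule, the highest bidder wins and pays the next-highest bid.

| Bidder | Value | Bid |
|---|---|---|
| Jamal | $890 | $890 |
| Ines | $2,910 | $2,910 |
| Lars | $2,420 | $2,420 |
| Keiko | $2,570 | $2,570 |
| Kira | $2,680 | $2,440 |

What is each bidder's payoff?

Payoffs: Jamal $0, Ines $340, Lars $0, Keiko $0, Kira $0.

Ordered from highest: Ines $2,910; Keiko $2,570; Kira $2,440; Lars $2,420; Jamal $890.
Ines has the top bid and wins; the price is the second-highest bid, $2,570.
Ines's payoff = $2,910 − $2,570 = $340. All other bidders lose, so their payoff is 0.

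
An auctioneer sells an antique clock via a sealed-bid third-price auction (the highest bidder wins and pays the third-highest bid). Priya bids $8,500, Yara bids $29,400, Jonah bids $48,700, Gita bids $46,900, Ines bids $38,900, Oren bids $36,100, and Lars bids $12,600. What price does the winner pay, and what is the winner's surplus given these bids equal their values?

The winner pays $38,900 for a surplus of $9,800.

Ranking the bids: Jonah $48,700, then Gita $46,900, then Ines $38,900, then Oren $36,100, then Yara $29,400, then Lars $12,600, then Priya $8,500.
Jonah is the highest bidder, so Jonah wins.
Under the third-price rule, the price is the third-highest bid: $38,900.
Surplus = $48,700 − $38,900 = $9,800.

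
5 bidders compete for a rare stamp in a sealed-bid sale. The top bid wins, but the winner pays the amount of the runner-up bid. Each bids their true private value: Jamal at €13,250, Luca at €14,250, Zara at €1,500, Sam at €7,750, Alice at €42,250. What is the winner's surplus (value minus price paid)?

Ranking the bids: Alice €42,250, then Luca €14,250, then Jamal €13,250, then Sam €7,750, then Zara €1,500.
Alice wins with the top bid and pays the second-highest, €14,250.
Surplus = €42,250 − €14,250 = €28,000.

€28,000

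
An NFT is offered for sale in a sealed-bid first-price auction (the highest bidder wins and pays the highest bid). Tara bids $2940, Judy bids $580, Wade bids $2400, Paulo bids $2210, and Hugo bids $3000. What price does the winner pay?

$3000

Ranking the bids: Hugo $3000 > Tara $2940 > Wade $2400 > Paulo $2210 > Judy $580.
Hugo is the highest bidder, so Hugo wins.
Under the first-price rule, the price is the highest bid: $3000.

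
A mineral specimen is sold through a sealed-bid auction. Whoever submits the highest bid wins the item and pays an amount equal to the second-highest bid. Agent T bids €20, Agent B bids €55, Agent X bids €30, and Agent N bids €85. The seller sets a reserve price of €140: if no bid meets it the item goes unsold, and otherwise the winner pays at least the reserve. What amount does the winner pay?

unsold

Ranking the bids: Agent N €85, then Agent B €55, then Agent X €30, then Agent T €20.
The top bid €85 is below the reserve €140, so the item goes unsold and nothing is paid.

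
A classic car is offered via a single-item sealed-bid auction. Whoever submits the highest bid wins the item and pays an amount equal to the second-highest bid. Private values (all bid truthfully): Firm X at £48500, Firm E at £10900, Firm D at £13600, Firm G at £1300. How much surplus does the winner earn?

Bids in descending order: Firm X £48500 > Firm D £13600 > Firm E £10900 > Firm G £1300.
Firm X wins with the top bid and pays the second-highest, £13600.
Surplus = £48500 − £13600 = £34900.

Winner's surplus: £34900.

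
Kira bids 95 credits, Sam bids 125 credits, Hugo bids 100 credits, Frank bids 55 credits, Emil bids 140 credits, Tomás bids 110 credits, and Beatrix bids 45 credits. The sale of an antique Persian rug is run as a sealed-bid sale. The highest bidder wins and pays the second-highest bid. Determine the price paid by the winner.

The winner pays 125 credits.

Ranking the bids: Emil 140 credits, then Sam 125 credits, then Tomás 110 credits, then Hugo 100 credits, then Kira 95 credits, then Frank 55 credits, then Beatrix 45 credits.
Emil has the highest bid, so Emil wins.
The second-highest bid is 125 credits, so that is what Emil pays.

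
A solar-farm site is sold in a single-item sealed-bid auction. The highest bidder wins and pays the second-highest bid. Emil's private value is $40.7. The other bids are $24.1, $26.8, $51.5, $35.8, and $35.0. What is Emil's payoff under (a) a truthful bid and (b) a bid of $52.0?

The highest competing bid is $51.5.
Bidding truthfully at $40.7: the top bid is $51.5 (a rival), so Emil loses. Payoff = $0.0.
Bidding $52.0: Emil has the top bid, wins, and pays the second-highest bid $51.5. Payoff = $40.7 − $51.5 = -$10.8.

Truthful: $0.0; alternative: -$10.8.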